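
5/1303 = 5/1303= 0.00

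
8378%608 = 474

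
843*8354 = 7042422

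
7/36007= 7/36007 = 0.00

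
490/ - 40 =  - 49/4=-12.25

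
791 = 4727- 3936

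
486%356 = 130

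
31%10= 1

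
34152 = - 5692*( - 6 )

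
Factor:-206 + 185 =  -3^1*7^1 = - 21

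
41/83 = 41/83 =0.49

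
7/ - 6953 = -1 +6946/6953 = - 0.00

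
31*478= 14818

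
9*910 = 8190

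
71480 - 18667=52813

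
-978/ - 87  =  11 +7/29  =  11.24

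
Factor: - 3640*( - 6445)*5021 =2^3 * 5^2*7^1*13^1*1289^1* 5021^1 = 117791655800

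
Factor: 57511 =17^2*199^1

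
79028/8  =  9878 + 1/2=9878.50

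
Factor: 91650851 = 19^1*4823729^1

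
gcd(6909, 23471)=49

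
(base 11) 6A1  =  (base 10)837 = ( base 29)sp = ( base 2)1101000101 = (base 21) 1ii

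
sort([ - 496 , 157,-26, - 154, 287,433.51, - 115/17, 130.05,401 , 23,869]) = [ -496, - 154, - 26, - 115/17,  23, 130.05 , 157, 287,401,433.51,869] 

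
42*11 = 462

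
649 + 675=1324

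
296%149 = 147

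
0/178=0  =  0.00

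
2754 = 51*54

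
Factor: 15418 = 2^1 * 13^1*593^1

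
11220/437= 11220/437 = 25.68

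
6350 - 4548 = 1802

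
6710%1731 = 1517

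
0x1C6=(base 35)CY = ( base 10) 454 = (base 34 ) DC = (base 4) 13012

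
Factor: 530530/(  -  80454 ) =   -  3^( - 1 ) * 5^1*7^1*13^1*23^ ( - 1)=- 455/69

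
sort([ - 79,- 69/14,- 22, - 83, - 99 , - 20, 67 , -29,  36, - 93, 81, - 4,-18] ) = [ - 99 , - 93, - 83, - 79, - 29 , - 22, - 20, - 18,  -  69/14, - 4 , 36,67, 81] 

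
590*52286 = 30848740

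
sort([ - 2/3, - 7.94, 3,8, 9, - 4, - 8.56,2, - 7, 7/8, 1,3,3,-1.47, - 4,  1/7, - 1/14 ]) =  [ - 8.56, - 7.94,-7, - 4, - 4,-1.47, - 2/3,-1/14, 1/7,  7/8, 1, 2, 3,  3, 3, 8, 9 ] 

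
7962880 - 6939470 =1023410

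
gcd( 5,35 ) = 5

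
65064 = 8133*8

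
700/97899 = 700/97899 = 0.01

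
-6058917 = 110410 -6169327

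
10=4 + 6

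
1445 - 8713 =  - 7268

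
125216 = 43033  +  82183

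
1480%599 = 282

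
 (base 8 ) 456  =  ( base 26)bg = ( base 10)302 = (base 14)178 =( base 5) 2202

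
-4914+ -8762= - 13676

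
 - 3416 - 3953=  - 7369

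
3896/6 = 1948/3 =649.33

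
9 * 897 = 8073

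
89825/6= 14970+5/6 = 14970.83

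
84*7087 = 595308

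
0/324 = 0 = 0.00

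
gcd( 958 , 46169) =1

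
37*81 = 2997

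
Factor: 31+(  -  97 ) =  - 66 = - 2^1*3^1*11^1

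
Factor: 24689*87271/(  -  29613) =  - 3^( - 1)*7^1 * 197^1*443^1*3527^1*9871^ ( - 1) = -2154633719/29613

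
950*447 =424650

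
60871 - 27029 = 33842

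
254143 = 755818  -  501675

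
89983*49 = 4409167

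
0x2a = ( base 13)33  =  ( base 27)1F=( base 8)52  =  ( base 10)42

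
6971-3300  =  3671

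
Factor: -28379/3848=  - 59/8 = -2^ ( - 3)*59^1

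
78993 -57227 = 21766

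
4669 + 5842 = 10511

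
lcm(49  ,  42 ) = 294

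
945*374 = 353430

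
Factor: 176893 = 23^1*7691^1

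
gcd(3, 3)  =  3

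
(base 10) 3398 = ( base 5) 102043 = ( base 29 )415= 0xd46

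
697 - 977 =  - 280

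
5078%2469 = 140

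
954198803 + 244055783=1198254586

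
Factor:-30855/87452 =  - 2^( - 2) *3^1* 5^1*11^2 * 17^1*  21863^( -1)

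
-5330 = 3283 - 8613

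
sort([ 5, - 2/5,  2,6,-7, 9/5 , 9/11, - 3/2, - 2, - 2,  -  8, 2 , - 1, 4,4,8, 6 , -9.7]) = [-9.7,-8, -7, -2, - 2, -3/2,-1, - 2/5,  9/11, 9/5, 2,  2,4 , 4, 5, 6,6, 8 ] 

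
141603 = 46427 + 95176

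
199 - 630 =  - 431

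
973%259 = 196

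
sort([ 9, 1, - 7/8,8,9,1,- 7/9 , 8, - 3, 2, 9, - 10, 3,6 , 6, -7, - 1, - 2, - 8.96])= [ - 10,-8.96, - 7, - 3, - 2, - 1,-7/8, - 7/9,1, 1, 2, 3, 6, 6, 8,8, 9, 9, 9]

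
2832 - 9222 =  - 6390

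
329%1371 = 329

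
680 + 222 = 902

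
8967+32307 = 41274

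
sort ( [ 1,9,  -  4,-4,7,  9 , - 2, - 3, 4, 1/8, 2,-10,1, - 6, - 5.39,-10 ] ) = [ - 10 , - 10 ,  -  6,- 5.39 ,- 4, - 4, - 3,-2,1/8,  1,1, 2,4, 7,9,9]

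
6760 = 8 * 845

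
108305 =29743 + 78562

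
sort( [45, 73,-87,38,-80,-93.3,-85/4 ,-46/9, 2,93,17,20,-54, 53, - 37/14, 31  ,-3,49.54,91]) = [-93.3, -87,-80, - 54, - 85/4, - 46/9,-3,- 37/14,2,17,20,31,38,45,49.54,53, 73,91,93]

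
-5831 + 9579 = 3748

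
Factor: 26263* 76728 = 2^3*3^1 * 23^1*139^1 * 26263^1=2015107464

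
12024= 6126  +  5898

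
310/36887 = 310/36887 = 0.01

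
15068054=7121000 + 7947054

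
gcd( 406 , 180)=2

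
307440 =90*3416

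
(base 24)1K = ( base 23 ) 1l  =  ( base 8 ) 54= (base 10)44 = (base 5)134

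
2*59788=119576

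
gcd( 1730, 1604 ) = 2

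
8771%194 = 41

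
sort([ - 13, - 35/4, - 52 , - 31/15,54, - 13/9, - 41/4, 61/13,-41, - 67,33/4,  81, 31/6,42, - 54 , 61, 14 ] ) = [ - 67, - 54, - 52, - 41,- 13 , - 41/4, - 35/4,-31/15, - 13/9, 61/13, 31/6 , 33/4,14 , 42,54,  61, 81 ] 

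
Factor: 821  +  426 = 1247 = 29^1*43^1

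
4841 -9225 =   -  4384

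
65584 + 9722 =75306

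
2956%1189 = 578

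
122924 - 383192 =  - 260268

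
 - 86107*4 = -344428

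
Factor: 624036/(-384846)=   -  2^1* 7^(- 2)*11^( - 1) * 19^1 * 23^1 = - 874/539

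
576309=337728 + 238581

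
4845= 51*95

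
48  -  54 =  - 6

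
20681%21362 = 20681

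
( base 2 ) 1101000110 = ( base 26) 166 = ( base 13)4c6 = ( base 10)838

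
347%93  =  68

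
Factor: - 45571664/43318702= - 22785832/21659351 = - 2^3 * 7^ ( - 1 )* 41^1*53^ (-1)*79^ ( - 1 )*127^1*547^1*739^(  -  1 )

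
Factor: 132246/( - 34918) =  - 3^3*13^( - 1 )*17^(  -  1 )*31^1 = -837/221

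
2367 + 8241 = 10608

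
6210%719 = 458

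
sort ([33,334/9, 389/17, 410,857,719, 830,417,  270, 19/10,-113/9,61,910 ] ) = [ - 113/9,  19/10,389/17, 33,334/9,  61,270,410, 417,719, 830,857,910] 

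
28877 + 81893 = 110770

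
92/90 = 1 + 1/45=1.02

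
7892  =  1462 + 6430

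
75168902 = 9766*7697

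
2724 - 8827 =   -  6103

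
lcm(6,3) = 6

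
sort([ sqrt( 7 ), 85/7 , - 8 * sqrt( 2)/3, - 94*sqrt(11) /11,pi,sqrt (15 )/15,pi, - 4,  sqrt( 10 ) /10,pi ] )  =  [ - 94*sqrt( 11 )/11, - 4 , - 8*sqrt ( 2)/3, sqrt(15 )/15,sqrt(10 ) /10,sqrt(7),pi, pi,pi,85/7]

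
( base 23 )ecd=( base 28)9mn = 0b1111000001111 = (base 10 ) 7695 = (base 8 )17017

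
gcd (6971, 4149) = 1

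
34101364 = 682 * 50002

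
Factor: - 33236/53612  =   - 7^1*13^ ( -1)*1031^(-1) * 1187^1 = - 8309/13403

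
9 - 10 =  -  1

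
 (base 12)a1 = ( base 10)121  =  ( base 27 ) 4d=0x79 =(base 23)56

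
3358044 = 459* 7316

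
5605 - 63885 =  - 58280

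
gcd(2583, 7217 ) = 7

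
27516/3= 9172 = 9172.00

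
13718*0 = 0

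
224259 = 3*74753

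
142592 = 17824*8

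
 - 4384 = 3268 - 7652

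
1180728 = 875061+305667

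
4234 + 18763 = 22997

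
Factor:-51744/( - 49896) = 2^2*3^( - 3 )* 7^1 = 28/27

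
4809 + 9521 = 14330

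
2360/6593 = 2360/6593 = 0.36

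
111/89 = 1 +22/89  =  1.25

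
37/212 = 37/212 = 0.17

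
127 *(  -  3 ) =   -  381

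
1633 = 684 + 949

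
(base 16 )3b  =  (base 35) 1O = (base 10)59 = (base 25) 29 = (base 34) 1p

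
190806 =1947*98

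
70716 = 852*83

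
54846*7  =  383922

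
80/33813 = 80/33813 = 0.00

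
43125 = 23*1875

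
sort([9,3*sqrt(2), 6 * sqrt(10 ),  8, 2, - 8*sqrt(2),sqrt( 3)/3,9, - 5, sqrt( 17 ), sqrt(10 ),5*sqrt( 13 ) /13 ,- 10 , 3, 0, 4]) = [- 8*sqrt( 2 ), - 10, - 5, 0, sqrt( 3)/3,  5 * sqrt(13) /13,2, 3, sqrt( 10), 4,sqrt( 17), 3*sqrt ( 2), 8, 9,9, 6 * sqrt (10 )]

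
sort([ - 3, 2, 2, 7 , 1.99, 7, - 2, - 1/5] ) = [ - 3, - 2,  -  1/5 , 1.99, 2,2,7, 7]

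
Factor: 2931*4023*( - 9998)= -2^1  *3^4*149^1*977^1*4999^1 = - 117890547174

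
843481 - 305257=538224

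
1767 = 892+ 875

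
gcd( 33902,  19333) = 1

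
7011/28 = 7011/28 = 250.39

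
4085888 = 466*8768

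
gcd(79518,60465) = 87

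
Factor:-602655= - 3^1*5^1*40177^1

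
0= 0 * 8697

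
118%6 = 4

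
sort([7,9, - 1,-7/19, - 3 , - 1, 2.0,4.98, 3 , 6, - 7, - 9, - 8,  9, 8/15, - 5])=[ - 9, - 8, - 7, - 5, - 3, - 1, - 1, - 7/19,8/15,  2.0,  3, 4.98,  6,  7 , 9, 9]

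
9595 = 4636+4959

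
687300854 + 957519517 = 1644820371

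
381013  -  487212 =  - 106199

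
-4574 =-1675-2899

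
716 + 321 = 1037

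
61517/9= 6835 + 2/9 =6835.22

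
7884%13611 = 7884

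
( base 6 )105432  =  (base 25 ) EAK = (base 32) 8PS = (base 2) 10001100111100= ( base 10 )9020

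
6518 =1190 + 5328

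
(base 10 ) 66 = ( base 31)24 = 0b1000010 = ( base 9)73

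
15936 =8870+7066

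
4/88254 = 2/44127 = 0.00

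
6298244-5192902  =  1105342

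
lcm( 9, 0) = 0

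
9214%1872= 1726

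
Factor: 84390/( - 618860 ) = -3/22 = -  2^( -1)*3^1*11^(  -  1)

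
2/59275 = 2/59275 = 0.00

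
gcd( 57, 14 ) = 1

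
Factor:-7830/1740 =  - 2^( - 1 )*3^2 = -9/2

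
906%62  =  38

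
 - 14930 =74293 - 89223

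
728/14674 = 364/7337=   0.05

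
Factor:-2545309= - 13^2*15061^1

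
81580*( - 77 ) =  - 6281660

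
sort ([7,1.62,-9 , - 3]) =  [ - 9,-3 , 1.62, 7] 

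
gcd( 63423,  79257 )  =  87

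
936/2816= 117/352 = 0.33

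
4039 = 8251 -4212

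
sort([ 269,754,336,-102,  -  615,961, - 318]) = [ - 615, - 318,  -  102, 269,336,754,961]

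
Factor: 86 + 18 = 104  =  2^3*13^1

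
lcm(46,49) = 2254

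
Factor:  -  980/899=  - 2^2*5^1*7^2 * 29^( - 1)*31^( - 1 ) 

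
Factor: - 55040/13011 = - 2^8*3^( - 1)*5^1*43^1*4337^( - 1 )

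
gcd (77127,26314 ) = 1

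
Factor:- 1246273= - 7^1* 178039^1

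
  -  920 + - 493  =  - 1413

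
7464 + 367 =7831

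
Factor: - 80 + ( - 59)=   -  139^1= - 139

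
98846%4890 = 1046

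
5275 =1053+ 4222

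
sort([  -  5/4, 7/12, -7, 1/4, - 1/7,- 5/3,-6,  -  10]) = [ - 10, -7,-6,-5/3,-5/4,  -  1/7,1/4, 7/12 ] 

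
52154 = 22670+29484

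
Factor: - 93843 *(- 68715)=3^5 * 5^1 *509^1*10427^1 = 6448421745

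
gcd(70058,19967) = 1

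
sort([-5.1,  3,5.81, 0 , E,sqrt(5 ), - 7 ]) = [ - 7, - 5.1,0 , sqrt (5),  E,3,5.81] 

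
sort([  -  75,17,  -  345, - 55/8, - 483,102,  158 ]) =[ - 483, - 345 , - 75, - 55/8, 17,  102, 158]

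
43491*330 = 14352030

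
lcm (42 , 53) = 2226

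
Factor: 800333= 800333^1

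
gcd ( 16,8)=8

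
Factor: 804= 2^2*3^1*67^1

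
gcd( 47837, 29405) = 1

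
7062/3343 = 2 + 376/3343 = 2.11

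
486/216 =2 + 1/4 = 2.25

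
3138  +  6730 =9868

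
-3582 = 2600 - 6182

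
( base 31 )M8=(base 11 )578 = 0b1010110010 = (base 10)690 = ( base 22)198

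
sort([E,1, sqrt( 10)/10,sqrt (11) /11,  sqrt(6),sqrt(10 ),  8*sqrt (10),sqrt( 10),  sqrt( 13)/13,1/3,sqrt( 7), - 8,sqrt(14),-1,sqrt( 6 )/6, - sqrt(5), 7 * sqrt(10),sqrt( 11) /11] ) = [-8,-sqrt(5 ),-1,sqrt ( 13)/13,sqrt( 11)/11 , sqrt ( 11 ) /11, sqrt( 10)/10,1/3,sqrt ( 6) /6, 1,sqrt ( 6 ),sqrt( 7),E,sqrt(10),sqrt ( 10 )  ,  sqrt( 14 ), 7 * sqrt(10),8*sqrt(10) ] 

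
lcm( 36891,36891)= 36891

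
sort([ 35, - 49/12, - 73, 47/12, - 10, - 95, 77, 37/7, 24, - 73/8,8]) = [ - 95, - 73, - 10, - 73/8, - 49/12, 47/12,37/7, 8,24,  35, 77]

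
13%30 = 13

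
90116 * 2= 180232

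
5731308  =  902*6354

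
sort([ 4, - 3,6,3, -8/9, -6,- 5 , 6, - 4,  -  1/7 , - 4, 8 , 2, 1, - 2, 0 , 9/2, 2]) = [ - 6, - 5, -4 , - 4, - 3, - 2, -8/9, - 1/7, 0 , 1 , 2, 2,3,4 , 9/2, 6, 6,8 ]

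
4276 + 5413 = 9689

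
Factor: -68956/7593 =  - 2^2*3^ (  -  1)* 2531^( - 1)*17239^1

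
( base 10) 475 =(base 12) 337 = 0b111011011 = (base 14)25d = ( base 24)jj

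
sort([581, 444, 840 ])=[444,  581, 840]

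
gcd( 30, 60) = 30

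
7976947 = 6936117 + 1040830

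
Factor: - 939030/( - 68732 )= 2^( - 1)*3^1*5^1 * 113^1*277^1*17183^ (  -  1) = 469515/34366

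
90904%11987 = 6995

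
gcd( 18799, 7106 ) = 11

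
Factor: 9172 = 2^2*2293^1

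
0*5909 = 0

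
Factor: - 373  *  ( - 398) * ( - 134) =-19892836 = - 2^2*67^1*  199^1*373^1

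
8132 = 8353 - 221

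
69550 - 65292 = 4258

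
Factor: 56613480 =2^3*3^1*5^1*7^1*11^2*557^1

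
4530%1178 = 996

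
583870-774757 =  - 190887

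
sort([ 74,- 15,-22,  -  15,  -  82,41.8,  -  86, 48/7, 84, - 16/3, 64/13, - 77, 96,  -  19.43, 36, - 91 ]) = [-91, -86,- 82, -77, -22, - 19.43, - 15,-15, - 16/3, 64/13,48/7,  36,41.8,  74,84, 96]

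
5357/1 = 5357 = 5357.00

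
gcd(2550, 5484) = 6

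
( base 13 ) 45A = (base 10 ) 751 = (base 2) 1011101111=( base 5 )11001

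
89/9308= 89/9308 = 0.01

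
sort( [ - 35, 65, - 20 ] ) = [ - 35,  -  20, 65] 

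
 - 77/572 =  - 1  +  45/52 = - 0.13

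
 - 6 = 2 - 8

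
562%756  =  562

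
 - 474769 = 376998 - 851767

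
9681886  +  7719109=17400995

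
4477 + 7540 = 12017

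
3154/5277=3154/5277 = 0.60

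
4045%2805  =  1240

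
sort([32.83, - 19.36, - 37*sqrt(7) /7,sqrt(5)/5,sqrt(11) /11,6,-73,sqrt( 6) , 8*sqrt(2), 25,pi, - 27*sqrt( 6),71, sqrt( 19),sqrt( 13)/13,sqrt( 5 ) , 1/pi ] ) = [ - 73, - 27*sqrt( 6), - 19.36,-37*sqrt( 7)/7,sqrt (13)/13,  sqrt( 11 )/11,1/pi,sqrt ( 5) /5,sqrt ( 5 ),sqrt ( 6),pi,sqrt(19),6,8*sqrt ( 2), 25,32.83,71 ] 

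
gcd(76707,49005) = 81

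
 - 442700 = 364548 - 807248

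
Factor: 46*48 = 2^5*3^1*23^1  =  2208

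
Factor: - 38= - 2^1*19^1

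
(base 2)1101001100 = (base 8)1514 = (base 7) 2314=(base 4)31030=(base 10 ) 844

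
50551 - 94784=  -  44233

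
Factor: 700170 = 2^1 * 3^1*5^1 * 23339^1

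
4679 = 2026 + 2653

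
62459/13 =4804 + 7/13 = 4804.54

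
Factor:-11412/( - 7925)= 2^2 * 3^2*5^( - 2) =36/25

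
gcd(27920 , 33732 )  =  4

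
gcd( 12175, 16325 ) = 25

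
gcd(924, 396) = 132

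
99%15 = 9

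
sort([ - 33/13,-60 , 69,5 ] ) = [-60,- 33/13, 5,69] 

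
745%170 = 65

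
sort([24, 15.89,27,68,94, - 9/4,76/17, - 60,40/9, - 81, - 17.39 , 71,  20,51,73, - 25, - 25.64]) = [ - 81, - 60, - 25.64,- 25, -17.39,-9/4,40/9,76/17,15.89, 20,24,27, 51,68 , 71,73,  94 ]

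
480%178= 124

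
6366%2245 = 1876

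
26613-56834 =-30221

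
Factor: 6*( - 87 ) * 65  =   - 2^1*  3^2*5^1*13^1*29^1 =-  33930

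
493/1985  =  493/1985=0.25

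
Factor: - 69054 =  -2^1*3^1  *17^1*677^1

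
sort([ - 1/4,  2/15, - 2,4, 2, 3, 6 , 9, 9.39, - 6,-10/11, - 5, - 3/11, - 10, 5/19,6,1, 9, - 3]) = [- 10, - 6,- 5, - 3,-2, - 10/11,-3/11,  -  1/4,2/15, 5/19 , 1, 2, 3, 4, 6, 6 , 9, 9 , 9.39]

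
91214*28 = 2553992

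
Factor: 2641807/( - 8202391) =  - 7^1*83^1*607^(  -  1) *4547^1*13513^( - 1)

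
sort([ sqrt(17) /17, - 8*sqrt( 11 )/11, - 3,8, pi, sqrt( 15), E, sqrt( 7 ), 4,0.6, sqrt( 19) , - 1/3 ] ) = [-3, - 8*sqrt(11)/11, - 1/3,sqrt ( 17 )/17, 0.6,sqrt(7 ),E, pi, sqrt( 15), 4, sqrt( 19), 8 ] 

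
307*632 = 194024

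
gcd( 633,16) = 1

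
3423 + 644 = 4067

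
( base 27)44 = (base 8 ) 160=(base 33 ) 3d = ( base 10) 112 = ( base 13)88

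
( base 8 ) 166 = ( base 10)118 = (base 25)4i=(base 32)3m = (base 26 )4E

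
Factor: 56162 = 2^1*28081^1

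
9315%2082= 987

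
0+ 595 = 595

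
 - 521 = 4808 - 5329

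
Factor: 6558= 2^1*3^1*1093^1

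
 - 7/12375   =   - 1 + 12368/12375 = - 0.00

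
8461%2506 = 943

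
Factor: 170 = 2^1 * 5^1 * 17^1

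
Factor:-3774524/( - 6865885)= 2^2 * 5^(-1 )*29^1 * 53^(-1)  *  1993^( - 1) * 2503^1  =  290348/528145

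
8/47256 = 1/5907 = 0.00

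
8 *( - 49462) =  - 395696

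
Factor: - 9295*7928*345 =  - 2^3*3^1 * 5^2*11^1 * 13^2*23^1*991^1 = - 25423312200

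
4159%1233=460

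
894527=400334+494193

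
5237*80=418960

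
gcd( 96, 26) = 2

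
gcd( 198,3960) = 198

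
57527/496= 57527/496 = 115.98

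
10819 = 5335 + 5484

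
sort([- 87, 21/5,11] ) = [-87, 21/5,  11 ] 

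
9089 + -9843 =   -  754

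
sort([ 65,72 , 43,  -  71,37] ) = [ - 71,37, 43,65,72] 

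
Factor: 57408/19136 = 3^1 = 3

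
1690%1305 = 385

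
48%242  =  48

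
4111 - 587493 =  - 583382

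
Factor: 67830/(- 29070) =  - 3^(- 1 )*7^1 = - 7/3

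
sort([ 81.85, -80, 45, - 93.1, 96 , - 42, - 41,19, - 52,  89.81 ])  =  [ - 93.1, - 80, - 52, - 42,- 41, 19, 45,81.85, 89.81,96]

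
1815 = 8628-6813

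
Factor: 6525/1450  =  9/2 = 2^( - 1 )*3^2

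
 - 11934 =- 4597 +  -7337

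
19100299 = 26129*731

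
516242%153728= 55058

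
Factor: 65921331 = 3^1*7^1*3139111^1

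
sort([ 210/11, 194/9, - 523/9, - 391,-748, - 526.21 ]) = [ - 748, - 526.21, - 391, - 523/9, 210/11,194/9]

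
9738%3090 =468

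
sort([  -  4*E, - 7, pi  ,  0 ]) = [-4*E,-7, 0, pi]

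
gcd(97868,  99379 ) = 1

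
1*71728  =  71728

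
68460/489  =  140  =  140.00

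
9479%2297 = 291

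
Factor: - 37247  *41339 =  - 1539753733  =  - 7^1 * 17^1*67^1 * 313^1 * 617^1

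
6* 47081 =282486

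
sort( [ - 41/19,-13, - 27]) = [-27, - 13, - 41/19]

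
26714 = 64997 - 38283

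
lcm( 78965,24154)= 2053090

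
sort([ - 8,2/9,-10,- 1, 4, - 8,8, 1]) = [ - 10, - 8, - 8, - 1 , 2/9, 1, 4, 8] 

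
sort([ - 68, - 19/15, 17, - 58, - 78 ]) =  [-78, - 68 ,- 58, - 19/15, 17]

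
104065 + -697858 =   -  593793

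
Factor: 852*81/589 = 2^2*3^5*19^( - 1)*31^( - 1) * 71^1 = 69012/589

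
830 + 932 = 1762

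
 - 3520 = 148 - 3668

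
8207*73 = 599111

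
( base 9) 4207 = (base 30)3cp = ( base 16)C0D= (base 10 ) 3085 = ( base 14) 11a5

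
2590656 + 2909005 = 5499661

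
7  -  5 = 2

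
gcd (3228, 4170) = 6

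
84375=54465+29910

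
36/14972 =9/3743 = 0.00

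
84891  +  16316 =101207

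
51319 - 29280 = 22039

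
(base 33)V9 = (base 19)2g6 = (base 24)1J0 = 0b10000001000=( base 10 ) 1032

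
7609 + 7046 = 14655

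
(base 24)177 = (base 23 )19F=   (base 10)751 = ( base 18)25D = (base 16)2ef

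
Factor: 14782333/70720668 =2^( - 2) * 3^( - 3)*17^1*521^1*1669^1*654821^ ( - 1)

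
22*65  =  1430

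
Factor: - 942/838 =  - 3^1*157^1*419^(- 1)  =  -471/419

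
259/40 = 259/40 = 6.47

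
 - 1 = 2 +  - 3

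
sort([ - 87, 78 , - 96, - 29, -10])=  [ - 96, - 87, - 29 , - 10,78] 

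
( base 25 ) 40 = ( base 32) 34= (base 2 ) 1100100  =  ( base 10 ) 100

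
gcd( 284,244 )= 4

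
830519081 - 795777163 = 34741918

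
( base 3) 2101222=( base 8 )3332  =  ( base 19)4G6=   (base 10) 1754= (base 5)24004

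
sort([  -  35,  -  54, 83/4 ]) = [ - 54, - 35,83/4]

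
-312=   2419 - 2731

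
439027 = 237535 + 201492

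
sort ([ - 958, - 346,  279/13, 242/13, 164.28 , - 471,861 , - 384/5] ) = [ - 958, - 471, - 346, - 384/5, 242/13 , 279/13, 164.28, 861]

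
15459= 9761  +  5698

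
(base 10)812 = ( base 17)2dd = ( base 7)2240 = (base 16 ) 32c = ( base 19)24E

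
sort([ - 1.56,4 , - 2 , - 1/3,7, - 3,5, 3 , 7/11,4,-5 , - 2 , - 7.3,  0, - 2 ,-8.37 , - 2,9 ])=[-8.37,  -  7.3, - 5, - 3, - 2, - 2, - 2, - 2,  -  1.56, - 1/3,0,7/11,3,4,  4, 5,7, 9]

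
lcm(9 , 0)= 0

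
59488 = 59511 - 23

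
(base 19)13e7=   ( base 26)c3p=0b10000000010111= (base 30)93p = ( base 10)8215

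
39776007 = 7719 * 5153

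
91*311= 28301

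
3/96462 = 1/32154 = 0.00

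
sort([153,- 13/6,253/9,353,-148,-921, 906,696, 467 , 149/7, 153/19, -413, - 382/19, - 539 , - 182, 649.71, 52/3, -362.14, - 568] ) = [ - 921, - 568, - 539, - 413,- 362.14,-182, - 148,-382/19,-13/6, 153/19,  52/3, 149/7,253/9, 153 , 353,467, 649.71,696, 906] 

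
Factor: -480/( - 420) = 2^3 * 7^(  -  1)  =  8/7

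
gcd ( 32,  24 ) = 8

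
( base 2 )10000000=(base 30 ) 48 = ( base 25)53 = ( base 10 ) 128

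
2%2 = 0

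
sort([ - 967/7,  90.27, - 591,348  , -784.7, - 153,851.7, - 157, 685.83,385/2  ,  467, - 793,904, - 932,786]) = [ - 932, - 793 , - 784.7, - 591, - 157 , - 153, - 967/7,  90.27,385/2,348,  467,685.83,786, 851.7,904 ]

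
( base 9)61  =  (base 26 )23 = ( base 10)55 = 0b110111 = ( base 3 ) 2001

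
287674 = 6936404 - 6648730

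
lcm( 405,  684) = 30780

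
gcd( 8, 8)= 8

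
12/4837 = 12/4837 = 0.00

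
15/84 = 5/28 = 0.18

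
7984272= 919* 8688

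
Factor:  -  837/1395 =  - 3/5 = - 3^1 * 5^ ( - 1 ) 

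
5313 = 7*759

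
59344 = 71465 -12121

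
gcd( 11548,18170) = 2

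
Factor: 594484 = 2^2*11^1 * 59^1*229^1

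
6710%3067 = 576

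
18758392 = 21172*886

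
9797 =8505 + 1292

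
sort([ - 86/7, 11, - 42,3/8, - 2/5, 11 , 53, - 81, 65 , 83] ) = [ - 81,  -  42, - 86/7, - 2/5 , 3/8, 11, 11, 53,65,83 ] 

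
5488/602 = 9 + 5/43= 9.12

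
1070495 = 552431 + 518064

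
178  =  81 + 97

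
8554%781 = 744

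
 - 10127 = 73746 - 83873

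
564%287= 277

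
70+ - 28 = 42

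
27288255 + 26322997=53611252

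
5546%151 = 110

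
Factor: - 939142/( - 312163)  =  2^1* 83^(  -  1 ) * 401^1*1171^1 * 3761^(-1 )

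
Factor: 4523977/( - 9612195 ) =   -  3^(-1)*5^(-1)*19^( - 1)*29^( - 1)*691^1*1163^( - 1)*6547^1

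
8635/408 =8635/408 = 21.16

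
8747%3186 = 2375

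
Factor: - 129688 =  - 2^3*13^1*29^1*43^1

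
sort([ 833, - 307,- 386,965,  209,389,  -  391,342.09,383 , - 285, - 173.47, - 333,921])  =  [-391,-386, - 333, - 307,-285, - 173.47,209,342.09,383, 389,833,921,965]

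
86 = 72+14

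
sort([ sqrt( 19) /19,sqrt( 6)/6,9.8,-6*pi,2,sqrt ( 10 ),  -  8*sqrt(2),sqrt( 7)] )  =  [ - 6* pi , - 8 *sqrt( 2),  sqrt(19)/19,sqrt( 6)/6,2,sqrt( 7),sqrt( 10),9.8] 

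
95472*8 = 763776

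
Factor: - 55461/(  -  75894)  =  2^( - 1 )*13^(- 1 )*19^1 = 19/26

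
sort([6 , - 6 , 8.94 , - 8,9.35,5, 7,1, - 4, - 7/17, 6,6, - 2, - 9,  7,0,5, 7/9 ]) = [- 9,-8, - 6, - 4, - 2, - 7/17, 0, 7/9,  1,5,5, 6 , 6,6, 7,7 , 8.94, 9.35 ] 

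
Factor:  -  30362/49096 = - 47/76 = -2^( - 2 )*19^(-1 )  *  47^1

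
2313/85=27 + 18/85 = 27.21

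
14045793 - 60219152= - 46173359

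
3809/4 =3809/4 = 952.25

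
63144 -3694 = 59450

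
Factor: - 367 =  - 367^1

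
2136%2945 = 2136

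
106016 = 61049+44967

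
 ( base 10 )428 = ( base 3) 120212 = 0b110101100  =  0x1AC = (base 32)dc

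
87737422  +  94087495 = 181824917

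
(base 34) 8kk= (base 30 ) B1I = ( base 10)9948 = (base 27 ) dhc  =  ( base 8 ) 23334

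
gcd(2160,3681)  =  9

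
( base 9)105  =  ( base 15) 5b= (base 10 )86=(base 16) 56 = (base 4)1112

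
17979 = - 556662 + 574641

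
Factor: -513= - 3^3*19^1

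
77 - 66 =11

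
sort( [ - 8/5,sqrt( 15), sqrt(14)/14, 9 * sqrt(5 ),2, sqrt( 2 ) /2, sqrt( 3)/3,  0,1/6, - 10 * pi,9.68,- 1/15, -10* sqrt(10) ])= [-10 * sqrt(10), - 10*pi, - 8/5, - 1/15,0, 1/6,sqrt(14)/14,sqrt( 3 ) /3,  sqrt(2) /2 , 2, sqrt( 15), 9.68,9* sqrt(5)]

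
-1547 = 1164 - 2711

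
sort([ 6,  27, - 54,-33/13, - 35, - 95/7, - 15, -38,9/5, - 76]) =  [-76, - 54, - 38, - 35, - 15, - 95/7, - 33/13 , 9/5, 6, 27]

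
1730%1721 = 9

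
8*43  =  344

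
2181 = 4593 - 2412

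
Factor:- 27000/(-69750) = 2^2*3^1*31^(-1 ) = 12/31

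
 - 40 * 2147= - 85880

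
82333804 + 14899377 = 97233181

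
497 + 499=996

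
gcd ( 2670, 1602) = 534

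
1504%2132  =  1504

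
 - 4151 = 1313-5464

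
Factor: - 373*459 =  - 3^3*17^1*373^1 = -171207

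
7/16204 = 7/16204  =  0.00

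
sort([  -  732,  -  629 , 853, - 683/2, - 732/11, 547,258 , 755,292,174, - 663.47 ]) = [ - 732,-663.47 , - 629,  -  683/2, - 732/11, 174  ,  258, 292, 547, 755, 853]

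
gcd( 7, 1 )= 1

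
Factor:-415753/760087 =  - 13^1 *17^( - 1)*31981^1 * 44711^( - 1) 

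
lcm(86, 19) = 1634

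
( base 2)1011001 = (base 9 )108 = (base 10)89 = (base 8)131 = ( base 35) 2J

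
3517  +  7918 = 11435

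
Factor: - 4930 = -2^1*5^1*17^1*29^1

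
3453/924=1151/308= 3.74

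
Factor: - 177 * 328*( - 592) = 34369152= 2^7*3^1 * 37^1*41^1*59^1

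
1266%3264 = 1266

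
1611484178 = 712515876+898968302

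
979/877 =1 + 102/877 = 1.12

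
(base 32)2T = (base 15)63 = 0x5d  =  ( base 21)49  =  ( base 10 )93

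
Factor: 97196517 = 3^4*11^2*47^1*211^1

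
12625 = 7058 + 5567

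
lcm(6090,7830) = 54810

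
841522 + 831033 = 1672555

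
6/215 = 6/215 = 0.03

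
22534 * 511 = 11514874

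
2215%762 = 691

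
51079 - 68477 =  - 17398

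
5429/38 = 142  +  33/38 = 142.87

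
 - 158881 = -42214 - 116667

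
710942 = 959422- 248480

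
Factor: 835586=2^1*417793^1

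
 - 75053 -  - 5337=- 69716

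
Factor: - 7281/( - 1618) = 2^ (  -  1) * 3^2 = 9/2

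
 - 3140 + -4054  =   - 7194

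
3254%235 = 199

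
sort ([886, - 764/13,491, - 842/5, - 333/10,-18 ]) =[ - 842/5, - 764/13, - 333/10, - 18,491, 886 ]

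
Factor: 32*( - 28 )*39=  - 2^7*3^1 * 7^1*13^1 = -34944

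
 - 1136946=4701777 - 5838723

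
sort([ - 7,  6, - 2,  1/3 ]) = [  -  7, - 2,1/3,6]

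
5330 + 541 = 5871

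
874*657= 574218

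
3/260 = 3/260 = 0.01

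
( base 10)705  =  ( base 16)2c1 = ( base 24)159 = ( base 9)863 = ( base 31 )mn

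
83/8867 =83/8867= 0.01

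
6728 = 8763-2035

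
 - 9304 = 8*( - 1163)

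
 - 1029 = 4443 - 5472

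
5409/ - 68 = - 80 + 31/68 = -79.54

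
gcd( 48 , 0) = 48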